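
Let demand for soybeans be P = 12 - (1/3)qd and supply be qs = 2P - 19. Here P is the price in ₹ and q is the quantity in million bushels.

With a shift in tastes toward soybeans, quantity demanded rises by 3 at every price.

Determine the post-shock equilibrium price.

Original equilibrium: 36 - 3P = 2P - 19 gives 55 = 5P, so P = 11 and q = 3.
After the shift, demand is qd = 39 - 3P and supply is qs = 2P - 19.
Equate the new curves: 39 - 3P = 2P - 19, giving 58 = 5P, P = 11.6, q = 4.2.

11.6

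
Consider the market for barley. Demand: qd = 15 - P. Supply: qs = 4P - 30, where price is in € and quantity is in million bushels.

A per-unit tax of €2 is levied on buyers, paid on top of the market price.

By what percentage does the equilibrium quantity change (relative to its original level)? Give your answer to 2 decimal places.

Before the shock: 15 - P = 4P - 30 ⇒ 45 = 5P ⇒ P = 9, q = 6.
Since buyers pay the price plus the tax, the effective demand curve becomes qd = 13 - P.
Clearing the new market: 13 - P = 4P - 30, so P = 8.6 and q = 4.4.
%Δq = (4.4 − 6) / 6 × 100 = -26.67%.

-26.67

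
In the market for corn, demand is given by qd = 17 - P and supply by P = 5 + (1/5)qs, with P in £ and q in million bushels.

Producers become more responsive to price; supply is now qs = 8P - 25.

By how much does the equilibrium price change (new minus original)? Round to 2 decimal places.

-2.33

Initially, 17 - P = 5P - 25, so 42 = 6P and P = 7, q = 10.
After the shift, demand is qd = 17 - P and supply is qs = 8P - 25.
Equate the new curves: 17 - P = 8P - 25, giving 42 = 9P, P = 14/3 ≈ 4.6667, q = 37/3 ≈ 12.3333.
ΔP = 4.6667 − 7 = -2.33.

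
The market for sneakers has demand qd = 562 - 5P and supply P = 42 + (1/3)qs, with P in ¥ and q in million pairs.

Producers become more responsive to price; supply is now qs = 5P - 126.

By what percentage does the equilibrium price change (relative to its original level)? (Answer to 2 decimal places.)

Solve the original market: 562 - 5P = 3P - 126, hence P = 86 and q = 132.
The new curves are qd = 562 - 5P (demand) and qs = 5P - 126 (supply).
Setting them equal: 562 - 5P = 5P - 126 → 688 = 10P, so P = 68.8 and q = 218.
%ΔP = (68.8 − 86) / 86 × 100 = -20.00%.

-20.00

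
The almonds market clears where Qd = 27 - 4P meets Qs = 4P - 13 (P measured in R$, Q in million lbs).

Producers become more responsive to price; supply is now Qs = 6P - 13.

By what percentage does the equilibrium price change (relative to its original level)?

Initially, 27 - 4P = 4P - 13, so 40 = 8P and P = 5, Q = 7.
After the shift, demand is Qd = 27 - 4P and supply is Qs = 6P - 13.
New equilibrium: 27 - 4P = 6P - 13 ⇒ 40 = 10P ⇒ P = 4, Q = 11.
%ΔP = (4 − 5) / 5 × 100 = -20%.

-20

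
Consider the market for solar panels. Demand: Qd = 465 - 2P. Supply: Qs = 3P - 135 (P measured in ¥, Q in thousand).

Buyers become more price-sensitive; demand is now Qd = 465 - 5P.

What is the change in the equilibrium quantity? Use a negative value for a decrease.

-135

Initially, 465 - 2P = 3P - 135, so 600 = 5P and P = 120, Q = 225.
With the change applied: demand Qd = 465 - 5P, supply Qs = 3P - 135.
Clearing the new market: 465 - 5P = 3P - 135, so P = 75 and Q = 90.
ΔQ = 90 − 225 = -135.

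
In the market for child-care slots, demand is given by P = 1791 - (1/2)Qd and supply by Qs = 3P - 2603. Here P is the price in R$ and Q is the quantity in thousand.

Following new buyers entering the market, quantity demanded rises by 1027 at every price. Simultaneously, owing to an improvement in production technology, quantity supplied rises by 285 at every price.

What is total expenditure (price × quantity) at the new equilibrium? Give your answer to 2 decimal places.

2546642.28

Initially, 3582 - 2P = 3P - 2603, so 6185 = 5P and P = 1237, Q = 1108.
After the shift, demand is Qd = 4609 - 2P and supply is Qs = 3P - 2318.
Clearing the new market: 4609 - 2P = 3P - 2318, so P = 1385.4 and Q = 1838.2.
New expenditure = 1385.4 × 1838.2 = 2546642.28.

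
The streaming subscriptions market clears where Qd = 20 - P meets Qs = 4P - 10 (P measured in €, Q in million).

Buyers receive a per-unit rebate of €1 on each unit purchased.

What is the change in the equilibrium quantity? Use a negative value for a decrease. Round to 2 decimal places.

Original equilibrium: 20 - P = 4P - 10 gives 30 = 5P, so P = 6 and Q = 14.
Since buyers' out-of-pocket price is the market price minus the rebate, the effective demand curve becomes Qd = 21 - P.
Equate the new curves: 21 - P = 4P - 10, giving 31 = 5P, P = 6.2, Q = 14.8.
ΔQ = 14.8 − 14 = +0.80.

+0.80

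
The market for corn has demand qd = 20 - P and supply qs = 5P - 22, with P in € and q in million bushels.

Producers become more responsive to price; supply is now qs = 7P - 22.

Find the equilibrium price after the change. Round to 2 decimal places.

Before the shock: 20 - P = 5P - 22 ⇒ 42 = 6P ⇒ P = 7, q = 13.
The shock moves the curves to qd = 20 - P and qs = 7P - 22.
Setting them equal: 20 - P = 7P - 22 → 42 = 8P, so P = 5.25 and q = 14.75.

5.25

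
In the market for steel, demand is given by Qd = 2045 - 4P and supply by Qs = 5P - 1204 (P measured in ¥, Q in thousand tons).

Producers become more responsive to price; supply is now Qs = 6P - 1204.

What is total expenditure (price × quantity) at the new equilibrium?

242180.46

Before the shock: 2045 - 4P = 5P - 1204 ⇒ 3249 = 9P ⇒ P = 361, Q = 601.
The shock moves the curves to Qd = 2045 - 4P and Qs = 6P - 1204.
New equilibrium: 2045 - 4P = 6P - 1204 ⇒ 3249 = 10P ⇒ P = 324.9, Q = 745.4.
New expenditure = 324.9 × 745.4 = 242180.46.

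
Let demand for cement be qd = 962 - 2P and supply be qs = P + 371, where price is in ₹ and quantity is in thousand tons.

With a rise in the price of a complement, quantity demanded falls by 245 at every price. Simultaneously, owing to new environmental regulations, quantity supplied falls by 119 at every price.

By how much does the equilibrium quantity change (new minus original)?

Solve the original market: 962 - 2P = P + 371, hence P = 197 and q = 568.
The shock moves the curves to qd = 717 - 2P and qs = P + 252.
New equilibrium: 717 - 2P = P + 252 ⇒ 465 = 3P ⇒ P = 155, q = 407.
Δq = 407 − 568 = -161.

-161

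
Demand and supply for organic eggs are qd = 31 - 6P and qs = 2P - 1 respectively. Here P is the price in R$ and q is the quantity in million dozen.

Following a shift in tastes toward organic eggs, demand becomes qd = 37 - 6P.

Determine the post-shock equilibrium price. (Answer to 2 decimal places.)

Initially, 31 - 6P = 2P - 1, so 32 = 8P and P = 4, q = 7.
After the shift, demand is qd = 37 - 6P and supply is qs = 2P - 1.
Setting them equal: 37 - 6P = 2P - 1 → 38 = 8P, so P = 4.75 and q = 8.5.

4.75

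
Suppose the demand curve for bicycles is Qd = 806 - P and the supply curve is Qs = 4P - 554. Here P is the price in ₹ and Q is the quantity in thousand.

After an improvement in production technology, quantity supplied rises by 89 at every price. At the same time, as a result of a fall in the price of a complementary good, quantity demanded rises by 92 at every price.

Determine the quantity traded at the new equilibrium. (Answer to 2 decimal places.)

Original equilibrium: 806 - P = 4P - 554 gives 1360 = 5P, so P = 272 and Q = 534.
The shock moves the curves to Qd = 898 - P and Qs = 4P - 465.
Clearing the new market: 898 - P = 4P - 465, so P = 272.6 and Q = 625.4.

625.40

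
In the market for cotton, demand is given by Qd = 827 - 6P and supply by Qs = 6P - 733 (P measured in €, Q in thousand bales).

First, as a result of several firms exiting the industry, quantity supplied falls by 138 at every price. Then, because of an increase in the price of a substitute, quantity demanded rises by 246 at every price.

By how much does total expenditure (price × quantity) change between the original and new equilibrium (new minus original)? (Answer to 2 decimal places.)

Initially, 827 - 6P = 6P - 733, so 1560 = 12P and P = 130, Q = 47.
The new curves are Qd = 1073 - 6P (demand) and Qs = 6P - 871 (supply).
New equilibrium: 1073 - 6P = 6P - 871 ⇒ 1944 = 12P ⇒ P = 162, Q = 101.
Expenditure moves from 130×47 = 6110 to 162×101 = 16362; change = +10252.00.

+10252.00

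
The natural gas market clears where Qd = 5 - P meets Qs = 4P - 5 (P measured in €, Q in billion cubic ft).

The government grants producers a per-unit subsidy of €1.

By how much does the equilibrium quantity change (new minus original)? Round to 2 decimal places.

Before the shock: 5 - P = 4P - 5 ⇒ 10 = 5P ⇒ P = 2, Q = 3.
Since sellers receive the price plus the subsidy, the effective supply curve becomes Qs = 4P - 1.
Equate the new curves: 5 - P = 4P - 1, giving 6 = 5P, P = 1.2, Q = 3.8.
ΔQ = 3.8 − 3 = +0.80.

+0.80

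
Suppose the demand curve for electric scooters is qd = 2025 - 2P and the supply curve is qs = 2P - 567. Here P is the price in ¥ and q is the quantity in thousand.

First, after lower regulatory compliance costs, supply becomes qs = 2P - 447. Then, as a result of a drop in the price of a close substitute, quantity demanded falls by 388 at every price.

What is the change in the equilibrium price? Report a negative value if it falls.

Original equilibrium: 2025 - 2P = 2P - 567 gives 2592 = 4P, so P = 648 and q = 729.
The new curves are qd = 1637 - 2P (demand) and qs = 2P - 447 (supply).
Clearing the new market: 1637 - 2P = 2P - 447, so P = 521 and q = 595.
ΔP = 521 − 648 = -127.

-127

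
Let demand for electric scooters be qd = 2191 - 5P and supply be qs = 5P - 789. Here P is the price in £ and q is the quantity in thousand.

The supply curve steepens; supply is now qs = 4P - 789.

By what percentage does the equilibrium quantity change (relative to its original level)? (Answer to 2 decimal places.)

Initially, 2191 - 5P = 5P - 789, so 2980 = 10P and P = 298, q = 701.
With the change applied: demand qd = 2191 - 5P, supply qs = 4P - 789.
Clearing the new market: 2191 - 5P = 4P - 789, so P = 2980/9 ≈ 331.1111 and q = 4819/9 ≈ 535.4444.
%Δq = (535.4444 − 701) / 701 × 100 = -23.62%.

-23.62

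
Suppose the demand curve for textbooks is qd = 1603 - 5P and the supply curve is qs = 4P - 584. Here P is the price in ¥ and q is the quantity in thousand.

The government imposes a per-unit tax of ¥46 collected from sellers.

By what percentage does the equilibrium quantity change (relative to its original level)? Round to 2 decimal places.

-26.35

Before the shock: 1603 - 5P = 4P - 584 ⇒ 2187 = 9P ⇒ P = 243, q = 388.
Since sellers keep the price net of the tax, the effective supply curve becomes qs = 4P - 768.
Equate the new curves: 1603 - 5P = 4P - 768, giving 2371 = 9P, P = 2371/9 ≈ 263.4444, q = 2572/9 ≈ 285.7778.
%Δq = (285.7778 − 388) / 388 × 100 = -26.35%.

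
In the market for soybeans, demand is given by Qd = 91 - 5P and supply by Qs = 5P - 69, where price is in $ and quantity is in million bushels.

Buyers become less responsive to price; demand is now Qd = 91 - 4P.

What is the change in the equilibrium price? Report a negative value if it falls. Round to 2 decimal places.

+1.78

Initially, 91 - 5P = 5P - 69, so 160 = 10P and P = 16, Q = 11.
The shock moves the curves to Qd = 91 - 4P and Qs = 5P - 69.
Setting them equal: 91 - 4P = 5P - 69 → 160 = 9P, so P = 160/9 ≈ 17.7778 and Q = 179/9 ≈ 19.8889.
ΔP = 17.7778 − 16 = +1.78.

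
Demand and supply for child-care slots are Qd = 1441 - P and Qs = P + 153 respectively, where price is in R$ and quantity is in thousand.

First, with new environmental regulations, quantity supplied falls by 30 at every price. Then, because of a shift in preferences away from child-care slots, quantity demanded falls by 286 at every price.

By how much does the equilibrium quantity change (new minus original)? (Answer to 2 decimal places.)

-158.00

Initially, 1441 - P = P + 153, so 1288 = 2P and P = 644, Q = 797.
The new curves are Qd = 1155 - P (demand) and Qs = P + 123 (supply).
Equate the new curves: 1155 - P = P + 123, giving 1032 = 2P, P = 516, Q = 639.
ΔQ = 639 − 797 = -158.00.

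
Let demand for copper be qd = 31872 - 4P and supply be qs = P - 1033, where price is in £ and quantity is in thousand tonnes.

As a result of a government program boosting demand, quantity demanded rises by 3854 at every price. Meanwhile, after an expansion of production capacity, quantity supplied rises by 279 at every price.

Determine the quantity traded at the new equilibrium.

6542

Initially, 31872 - 4P = P - 1033, so 32905 = 5P and P = 6581, q = 5548.
With the change applied: demand qd = 35726 - 4P, supply qs = P - 754.
New equilibrium: 35726 - 4P = P - 754 ⇒ 36480 = 5P ⇒ P = 7296, q = 6542.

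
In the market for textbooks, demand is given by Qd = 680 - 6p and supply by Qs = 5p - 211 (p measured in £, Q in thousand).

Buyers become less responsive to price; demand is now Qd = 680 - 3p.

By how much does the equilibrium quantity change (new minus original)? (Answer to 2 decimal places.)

+151.88

Solve the original market: 680 - 6p = 5p - 211, hence p = 81 and Q = 194.
With the change applied: demand Qd = 680 - 3p, supply Qs = 5p - 211.
New equilibrium: 680 - 3p = 5p - 211 ⇒ 891 = 8p ⇒ p = 111.375, Q = 345.875.
ΔQ = 345.875 − 194 = +151.88.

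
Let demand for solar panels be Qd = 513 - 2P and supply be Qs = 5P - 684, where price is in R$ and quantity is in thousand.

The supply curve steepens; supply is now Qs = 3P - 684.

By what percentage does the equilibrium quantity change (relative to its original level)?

-80

Initially, 513 - 2P = 5P - 684, so 1197 = 7P and P = 171, Q = 171.
After the shift, demand is Qd = 513 - 2P and supply is Qs = 3P - 684.
Setting them equal: 513 - 2P = 3P - 684 → 1197 = 5P, so P = 239.4 and Q = 34.2.
%ΔQ = (34.2 − 171) / 171 × 100 = -80%.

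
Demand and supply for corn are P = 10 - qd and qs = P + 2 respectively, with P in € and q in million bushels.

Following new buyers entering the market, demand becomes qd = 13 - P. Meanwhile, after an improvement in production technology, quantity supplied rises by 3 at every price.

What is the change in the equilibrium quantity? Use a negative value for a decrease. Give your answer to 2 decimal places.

+3.00

Original equilibrium: 10 - P = P + 2 gives 8 = 2P, so P = 4 and q = 6.
The shock moves the curves to qd = 13 - P and qs = P + 5.
Equate the new curves: 13 - P = P + 5, giving 8 = 2P, P = 4, q = 9.
Δq = 9 − 6 = +3.00.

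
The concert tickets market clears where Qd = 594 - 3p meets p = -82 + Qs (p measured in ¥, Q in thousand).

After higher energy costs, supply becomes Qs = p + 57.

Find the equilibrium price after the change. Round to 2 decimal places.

Original equilibrium: 594 - 3p = p + 82 gives 512 = 4p, so p = 128 and Q = 210.
After the shift, demand is Qd = 594 - 3p and supply is Qs = p + 57.
New equilibrium: 594 - 3p = p + 57 ⇒ 537 = 4p ⇒ p = 134.25, Q = 191.25.

134.25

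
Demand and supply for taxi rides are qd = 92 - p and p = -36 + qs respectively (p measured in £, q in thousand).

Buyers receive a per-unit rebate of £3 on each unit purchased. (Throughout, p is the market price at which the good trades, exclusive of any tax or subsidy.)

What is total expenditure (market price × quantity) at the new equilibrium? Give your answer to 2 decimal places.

1932.25

Original equilibrium: 92 - p = p + 36 gives 56 = 2p, so p = 28 and q = 64.
Since buyers' out-of-pocket price is the market price minus the rebate, the effective demand curve becomes qd = 95 - p.
Clearing the new market: 95 - p = p + 36, so p = 29.5 and q = 65.5.
New expenditure = 29.5 × 65.5 = 1932.25.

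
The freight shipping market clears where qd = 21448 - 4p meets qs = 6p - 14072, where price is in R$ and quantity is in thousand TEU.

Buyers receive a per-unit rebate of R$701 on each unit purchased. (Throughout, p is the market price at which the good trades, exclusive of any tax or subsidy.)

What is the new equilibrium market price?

3832.4

Original equilibrium: 21448 - 4p = 6p - 14072 gives 35520 = 10p, so p = 3552 and q = 7240.
Since buyers' out-of-pocket price is the market price minus the rebate, the effective demand curve becomes qd = 24252 - 4p.
New equilibrium: 24252 - 4p = 6p - 14072 ⇒ 38324 = 10p ⇒ p = 3832.4, q = 8922.4.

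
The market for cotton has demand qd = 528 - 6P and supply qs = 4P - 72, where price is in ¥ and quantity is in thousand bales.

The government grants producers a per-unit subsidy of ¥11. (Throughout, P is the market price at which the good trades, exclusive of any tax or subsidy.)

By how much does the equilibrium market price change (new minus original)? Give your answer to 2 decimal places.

-4.40

Before the shock: 528 - 6P = 4P - 72 ⇒ 600 = 10P ⇒ P = 60, q = 168.
Since sellers receive the price plus the subsidy, the effective supply curve becomes qs = 4P - 28.
Equate the new curves: 528 - 6P = 4P - 28, giving 556 = 10P, P = 55.6, q = 194.4.
ΔP = 55.6 − 60 = -4.40.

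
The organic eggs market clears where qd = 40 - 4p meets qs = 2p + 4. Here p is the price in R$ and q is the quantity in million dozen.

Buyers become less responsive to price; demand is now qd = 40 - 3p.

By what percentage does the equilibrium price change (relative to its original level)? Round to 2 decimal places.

Initially, 40 - 4p = 2p + 4, so 36 = 6p and p = 6, q = 16.
The shock moves the curves to qd = 40 - 3p and qs = 2p + 4.
New equilibrium: 40 - 3p = 2p + 4 ⇒ 36 = 5p ⇒ p = 7.2, q = 18.4.
%Δp = (7.2 − 6) / 6 × 100 = +20.00%.

+20.00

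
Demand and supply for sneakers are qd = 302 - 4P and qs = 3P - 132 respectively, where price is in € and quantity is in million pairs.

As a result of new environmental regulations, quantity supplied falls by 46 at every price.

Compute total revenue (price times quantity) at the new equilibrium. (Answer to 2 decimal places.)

Before the shock: 302 - 4P = 3P - 132 ⇒ 434 = 7P ⇒ P = 62, q = 54.
The shock moves the curves to qd = 302 - 4P and qs = 3P - 178.
Clearing the new market: 302 - 4P = 3P - 178, so P = 480/7 ≈ 68.5714 and q = 194/7 ≈ 27.7143.
New expenditure = 68.5714 × 27.7143 = 1900.41.

1900.41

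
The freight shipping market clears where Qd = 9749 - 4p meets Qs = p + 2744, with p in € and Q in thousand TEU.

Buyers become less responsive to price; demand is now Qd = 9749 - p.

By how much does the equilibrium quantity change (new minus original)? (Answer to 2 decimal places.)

Before the shock: 9749 - 4p = p + 2744 ⇒ 7005 = 5p ⇒ p = 1401, Q = 4145.
The new curves are Qd = 9749 - p (demand) and Qs = p + 2744 (supply).
Setting them equal: 9749 - p = p + 2744 → 7005 = 2p, so p = 3502.5 and Q = 6246.5.
ΔQ = 6246.5 − 4145 = +2101.50.

+2101.50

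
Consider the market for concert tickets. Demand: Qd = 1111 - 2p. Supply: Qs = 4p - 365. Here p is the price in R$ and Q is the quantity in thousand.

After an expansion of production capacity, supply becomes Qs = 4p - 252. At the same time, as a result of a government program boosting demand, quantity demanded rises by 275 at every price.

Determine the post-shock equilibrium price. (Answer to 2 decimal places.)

Initially, 1111 - 2p = 4p - 365, so 1476 = 6p and p = 246, Q = 619.
After the shift, demand is Qd = 1386 - 2p and supply is Qs = 4p - 252.
Setting them equal: 1386 - 2p = 4p - 252 → 1638 = 6p, so p = 273 and Q = 840.

273.00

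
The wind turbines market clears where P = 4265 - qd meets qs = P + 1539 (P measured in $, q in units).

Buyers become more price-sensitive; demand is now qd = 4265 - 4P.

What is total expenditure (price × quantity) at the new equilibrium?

1136305.84

Solve the original market: 4265 - P = P + 1539, hence P = 1363 and q = 2902.
With the change applied: demand qd = 4265 - 4P, supply qs = P + 1539.
New equilibrium: 4265 - 4P = P + 1539 ⇒ 2726 = 5P ⇒ P = 545.2, q = 2084.2.
New expenditure = 545.2 × 2084.2 = 1136305.84.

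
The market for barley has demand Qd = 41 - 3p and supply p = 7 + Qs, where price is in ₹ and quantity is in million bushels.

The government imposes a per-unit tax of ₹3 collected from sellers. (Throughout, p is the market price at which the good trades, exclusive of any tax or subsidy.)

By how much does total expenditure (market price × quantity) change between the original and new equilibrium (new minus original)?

Solve the original market: 41 - 3p = p - 7, hence p = 12 and Q = 5.
Since sellers keep the price net of the tax, the effective supply curve becomes Qs = p - 10.
New equilibrium: 41 - 3p = p - 10 ⇒ 51 = 4p ⇒ p = 12.75, Q = 2.75.
Expenditure moves from 12×5 = 60 to 12.75×2.75 = 35.0625; change = -24.9375.

-24.9375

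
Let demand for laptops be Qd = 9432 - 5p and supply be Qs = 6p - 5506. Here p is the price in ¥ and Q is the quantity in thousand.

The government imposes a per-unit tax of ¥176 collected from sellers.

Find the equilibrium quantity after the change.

Solve the original market: 9432 - 5p = 6p - 5506, hence p = 1358 and Q = 2642.
Since sellers keep the price net of the tax, the effective supply curve becomes Qs = 6p - 6562.
Setting them equal: 9432 - 5p = 6p - 6562 → 15994 = 11p, so p = 1454 and Q = 2162.

2162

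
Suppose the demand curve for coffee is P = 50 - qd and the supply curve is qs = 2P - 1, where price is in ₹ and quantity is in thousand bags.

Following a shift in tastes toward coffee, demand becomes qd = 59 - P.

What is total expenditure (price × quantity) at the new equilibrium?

780

Before the shock: 50 - P = 2P - 1 ⇒ 51 = 3P ⇒ P = 17, q = 33.
The shock moves the curves to qd = 59 - P and qs = 2P - 1.
Clearing the new market: 59 - P = 2P - 1, so P = 20 and q = 39.
New expenditure = 20 × 39 = 780.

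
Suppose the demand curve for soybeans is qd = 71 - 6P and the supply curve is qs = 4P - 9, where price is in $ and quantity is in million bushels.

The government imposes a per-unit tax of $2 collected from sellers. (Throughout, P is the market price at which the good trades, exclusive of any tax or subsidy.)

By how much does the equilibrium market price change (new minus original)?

+0.8

Before the shock: 71 - 6P = 4P - 9 ⇒ 80 = 10P ⇒ P = 8, q = 23.
Since sellers keep the price net of the tax, the effective supply curve becomes qs = 4P - 17.
Clearing the new market: 71 - 6P = 4P - 17, so P = 8.8 and q = 18.2.
ΔP = 8.8 − 8 = +0.8.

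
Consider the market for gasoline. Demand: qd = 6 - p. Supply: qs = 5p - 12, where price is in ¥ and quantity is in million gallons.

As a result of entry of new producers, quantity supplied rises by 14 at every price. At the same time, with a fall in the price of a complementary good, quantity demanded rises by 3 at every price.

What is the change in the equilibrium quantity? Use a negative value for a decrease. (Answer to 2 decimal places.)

Before the shock: 6 - p = 5p - 12 ⇒ 18 = 6p ⇒ p = 3, q = 3.
The shock moves the curves to qd = 9 - p and qs = 5p + 2.
New equilibrium: 9 - p = 5p + 2 ⇒ 7 = 6p ⇒ p = 7/6 ≈ 1.1667, q = 47/6 ≈ 7.8333.
Δq = 7.8333 − 3 = +4.83.

+4.83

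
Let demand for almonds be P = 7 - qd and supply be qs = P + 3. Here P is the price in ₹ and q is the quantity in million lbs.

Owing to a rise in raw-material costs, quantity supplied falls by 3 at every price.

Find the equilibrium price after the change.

Before the shock: 7 - P = P + 3 ⇒ 4 = 2P ⇒ P = 2, q = 5.
The new curves are qd = 7 - P (demand) and qs = P (supply).
Equate the new curves: 7 - P = P, giving 7 = 2P, P = 3.5, q = 3.5.

3.5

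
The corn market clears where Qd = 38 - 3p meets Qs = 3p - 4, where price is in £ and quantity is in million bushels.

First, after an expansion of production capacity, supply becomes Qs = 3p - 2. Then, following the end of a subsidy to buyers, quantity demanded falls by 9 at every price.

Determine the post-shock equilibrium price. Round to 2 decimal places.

Solve the original market: 38 - 3p = 3p - 4, hence p = 7 and Q = 17.
With the change applied: demand Qd = 29 - 3p, supply Qs = 3p - 2.
Equate the new curves: 29 - 3p = 3p - 2, giving 31 = 6p, p = 31/6 ≈ 5.1667, Q = 13.5.

5.17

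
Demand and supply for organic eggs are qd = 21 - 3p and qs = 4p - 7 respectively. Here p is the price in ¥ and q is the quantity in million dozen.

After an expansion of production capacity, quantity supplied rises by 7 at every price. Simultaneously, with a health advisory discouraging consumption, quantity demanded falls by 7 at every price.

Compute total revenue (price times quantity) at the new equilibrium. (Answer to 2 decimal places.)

Solve the original market: 21 - 3p = 4p - 7, hence p = 4 and q = 9.
The shock moves the curves to qd = 14 - 3p and qs = 4p.
Equate the new curves: 14 - 3p = 4p, giving 14 = 7p, p = 2, q = 8.
New expenditure = 2 × 8 = 16.00.

16.00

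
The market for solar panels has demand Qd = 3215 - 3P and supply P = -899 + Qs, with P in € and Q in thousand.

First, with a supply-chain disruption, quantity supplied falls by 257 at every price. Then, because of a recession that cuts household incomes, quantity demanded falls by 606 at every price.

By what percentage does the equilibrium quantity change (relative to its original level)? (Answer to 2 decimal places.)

Solve the original market: 3215 - 3P = P + 899, hence P = 579 and Q = 1478.
With the change applied: demand Qd = 2609 - 3P, supply Qs = P + 642.
Setting them equal: 2609 - 3P = P + 642 → 1967 = 4P, so P = 491.75 and Q = 1133.75.
%ΔQ = (1133.75 − 1478) / 1478 × 100 = -23.29%.

-23.29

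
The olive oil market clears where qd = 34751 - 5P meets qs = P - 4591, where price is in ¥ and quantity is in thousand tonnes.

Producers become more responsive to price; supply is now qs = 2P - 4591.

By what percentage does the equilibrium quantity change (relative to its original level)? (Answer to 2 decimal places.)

Initially, 34751 - 5P = P - 4591, so 39342 = 6P and P = 6557, q = 1966.
With the change applied: demand qd = 34751 - 5P, supply qs = 2P - 4591.
Clearing the new market: 34751 - 5P = 2P - 4591, so P = 39342/7 ≈ 5620.2857 and q = 46547/7 ≈ 6649.5714.
%Δq = (6649.5714 − 1966) / 1966 × 100 = +238.23%.

+238.23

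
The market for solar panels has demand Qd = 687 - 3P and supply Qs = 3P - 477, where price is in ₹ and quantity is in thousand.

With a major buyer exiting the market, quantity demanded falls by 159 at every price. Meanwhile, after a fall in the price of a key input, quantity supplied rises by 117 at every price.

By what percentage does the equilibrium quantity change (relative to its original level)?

-20

Original equilibrium: 687 - 3P = 3P - 477 gives 1164 = 6P, so P = 194 and Q = 105.
The new curves are Qd = 528 - 3P (demand) and Qs = 3P - 360 (supply).
Equate the new curves: 528 - 3P = 3P - 360, giving 888 = 6P, P = 148, Q = 84.
%ΔQ = (84 − 105) / 105 × 100 = -20%.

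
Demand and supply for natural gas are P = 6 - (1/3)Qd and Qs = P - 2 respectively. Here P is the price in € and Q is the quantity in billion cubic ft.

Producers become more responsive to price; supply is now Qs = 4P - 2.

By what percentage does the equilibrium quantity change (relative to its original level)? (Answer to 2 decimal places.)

+214.29

Original equilibrium: 18 - 3P = P - 2 gives 20 = 4P, so P = 5 and Q = 3.
With the change applied: demand Qd = 18 - 3P, supply Qs = 4P - 2.
Setting them equal: 18 - 3P = 4P - 2 → 20 = 7P, so P = 20/7 ≈ 2.8571 and Q = 66/7 ≈ 9.4286.
%ΔQ = (9.4286 − 3) / 3 × 100 = +214.29%.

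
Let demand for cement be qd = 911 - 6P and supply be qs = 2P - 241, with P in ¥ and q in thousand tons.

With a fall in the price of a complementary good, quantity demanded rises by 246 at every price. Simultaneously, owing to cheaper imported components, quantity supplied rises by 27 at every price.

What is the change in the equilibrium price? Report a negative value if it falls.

Initially, 911 - 6P = 2P - 241, so 1152 = 8P and P = 144, q = 47.
After the shift, demand is qd = 1157 - 6P and supply is qs = 2P - 214.
Setting them equal: 1157 - 6P = 2P - 214 → 1371 = 8P, so P = 171.375 and q = 128.75.
ΔP = 171.375 − 144 = +27.375.

+27.375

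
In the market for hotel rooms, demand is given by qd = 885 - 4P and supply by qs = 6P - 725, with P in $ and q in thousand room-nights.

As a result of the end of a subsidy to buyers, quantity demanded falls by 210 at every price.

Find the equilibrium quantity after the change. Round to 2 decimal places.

Original equilibrium: 885 - 4P = 6P - 725 gives 1610 = 10P, so P = 161 and q = 241.
The shock moves the curves to qd = 675 - 4P and qs = 6P - 725.
Setting them equal: 675 - 4P = 6P - 725 → 1400 = 10P, so P = 140 and q = 115.

115.00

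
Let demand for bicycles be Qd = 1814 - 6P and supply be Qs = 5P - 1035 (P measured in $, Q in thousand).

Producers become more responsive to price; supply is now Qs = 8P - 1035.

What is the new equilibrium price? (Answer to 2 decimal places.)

203.50

Initially, 1814 - 6P = 5P - 1035, so 2849 = 11P and P = 259, Q = 260.
The new curves are Qd = 1814 - 6P (demand) and Qs = 8P - 1035 (supply).
Setting them equal: 1814 - 6P = 8P - 1035 → 2849 = 14P, so P = 203.5 and Q = 593.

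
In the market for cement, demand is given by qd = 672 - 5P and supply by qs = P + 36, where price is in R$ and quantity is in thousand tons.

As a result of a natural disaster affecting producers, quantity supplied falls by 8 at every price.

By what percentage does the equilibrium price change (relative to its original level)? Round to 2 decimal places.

Original equilibrium: 672 - 5P = P + 36 gives 636 = 6P, so P = 106 and q = 142.
The new curves are qd = 672 - 5P (demand) and qs = P + 28 (supply).
Setting them equal: 672 - 5P = P + 28 → 644 = 6P, so P = 322/3 ≈ 107.3333 and q = 406/3 ≈ 135.3333.
%ΔP = (107.3333 − 106) / 106 × 100 = +1.26%.

+1.26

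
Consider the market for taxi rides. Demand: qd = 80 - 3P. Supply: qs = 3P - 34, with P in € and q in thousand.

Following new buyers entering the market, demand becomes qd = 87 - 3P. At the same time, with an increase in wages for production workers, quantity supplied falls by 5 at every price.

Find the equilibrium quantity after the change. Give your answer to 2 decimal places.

24.00

Initially, 80 - 3P = 3P - 34, so 114 = 6P and P = 19, q = 23.
The shock moves the curves to qd = 87 - 3P and qs = 3P - 39.
New equilibrium: 87 - 3P = 3P - 39 ⇒ 126 = 6P ⇒ P = 21, q = 24.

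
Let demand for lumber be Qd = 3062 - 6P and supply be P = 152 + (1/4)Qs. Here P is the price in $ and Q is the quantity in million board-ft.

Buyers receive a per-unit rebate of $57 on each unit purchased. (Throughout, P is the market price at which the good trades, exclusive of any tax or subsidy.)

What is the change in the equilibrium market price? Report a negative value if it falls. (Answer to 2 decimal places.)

Before the shock: 3062 - 6P = 4P - 608 ⇒ 3670 = 10P ⇒ P = 367, Q = 860.
Since buyers' out-of-pocket price is the market price minus the rebate, the effective demand curve becomes Qd = 3404 - 6P.
New equilibrium: 3404 - 6P = 4P - 608 ⇒ 4012 = 10P ⇒ P = 401.2, Q = 996.8.
ΔP = 401.2 − 367 = +34.20.

+34.20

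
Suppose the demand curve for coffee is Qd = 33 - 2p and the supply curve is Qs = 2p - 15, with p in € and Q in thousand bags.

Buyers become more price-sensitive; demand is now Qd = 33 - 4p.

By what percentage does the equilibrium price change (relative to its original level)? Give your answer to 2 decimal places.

Initially, 33 - 2p = 2p - 15, so 48 = 4p and p = 12, Q = 9.
The new curves are Qd = 33 - 4p (demand) and Qs = 2p - 15 (supply).
Setting them equal: 33 - 4p = 2p - 15 → 48 = 6p, so p = 8 and Q = 1.
%Δp = (8 − 12) / 12 × 100 = -33.33%.

-33.33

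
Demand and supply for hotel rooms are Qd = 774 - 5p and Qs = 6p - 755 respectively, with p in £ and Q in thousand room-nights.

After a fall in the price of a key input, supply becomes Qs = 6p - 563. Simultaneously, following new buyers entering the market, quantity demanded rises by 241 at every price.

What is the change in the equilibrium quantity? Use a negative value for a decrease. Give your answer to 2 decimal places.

Initially, 774 - 5p = 6p - 755, so 1529 = 11p and p = 139, Q = 79.
With the change applied: demand Qd = 1015 - 5p, supply Qs = 6p - 563.
Clearing the new market: 1015 - 5p = 6p - 563, so p = 1578/11 ≈ 143.4545 and Q = 3275/11 ≈ 297.7273.
ΔQ = 297.7273 − 79 = +218.73.

+218.73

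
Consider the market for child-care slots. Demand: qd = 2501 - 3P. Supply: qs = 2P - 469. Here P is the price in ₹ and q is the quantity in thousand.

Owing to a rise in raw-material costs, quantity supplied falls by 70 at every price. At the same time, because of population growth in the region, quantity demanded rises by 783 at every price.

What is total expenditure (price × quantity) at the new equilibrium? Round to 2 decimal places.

Before the shock: 2501 - 3P = 2P - 469 ⇒ 2970 = 5P ⇒ P = 594, q = 719.
After the shift, demand is qd = 3284 - 3P and supply is qs = 2P - 539.
Equate the new curves: 3284 - 3P = 2P - 539, giving 3823 = 5P, P = 764.6, q = 990.2.
New expenditure = 764.6 × 990.2 = 757106.92.

757106.92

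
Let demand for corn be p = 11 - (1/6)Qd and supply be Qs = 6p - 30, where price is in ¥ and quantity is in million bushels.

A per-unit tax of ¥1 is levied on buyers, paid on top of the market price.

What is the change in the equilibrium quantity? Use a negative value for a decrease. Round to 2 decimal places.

-3.00

Initially, 66 - 6p = 6p - 30, so 96 = 12p and p = 8, Q = 18.
Since buyers pay the price plus the tax, the effective demand curve becomes Qd = 60 - 6p.
New equilibrium: 60 - 6p = 6p - 30 ⇒ 90 = 12p ⇒ p = 7.5, Q = 15.
ΔQ = 15 − 18 = -3.00.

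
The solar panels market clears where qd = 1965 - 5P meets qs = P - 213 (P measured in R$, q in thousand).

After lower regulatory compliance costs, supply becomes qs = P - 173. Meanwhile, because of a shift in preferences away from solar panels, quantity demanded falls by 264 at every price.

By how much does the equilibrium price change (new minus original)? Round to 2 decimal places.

-50.67

Solve the original market: 1965 - 5P = P - 213, hence P = 363 and q = 150.
After the shift, demand is qd = 1701 - 5P and supply is qs = P - 173.
Setting them equal: 1701 - 5P = P - 173 → 1874 = 6P, so P = 937/3 ≈ 312.3333 and q = 418/3 ≈ 139.3333.
ΔP = 312.3333 − 363 = -50.67.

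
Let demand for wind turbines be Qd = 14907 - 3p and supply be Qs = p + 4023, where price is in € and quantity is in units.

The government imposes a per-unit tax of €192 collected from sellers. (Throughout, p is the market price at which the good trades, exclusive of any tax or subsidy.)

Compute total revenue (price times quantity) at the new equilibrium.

Original equilibrium: 14907 - 3p = p + 4023 gives 10884 = 4p, so p = 2721 and Q = 6744.
Since sellers keep the price net of the tax, the effective supply curve becomes Qs = p + 3831.
Setting them equal: 14907 - 3p = p + 3831 → 11076 = 4p, so p = 2769 and Q = 6600.
New expenditure = 2769 × 6600 = 18275400.

18275400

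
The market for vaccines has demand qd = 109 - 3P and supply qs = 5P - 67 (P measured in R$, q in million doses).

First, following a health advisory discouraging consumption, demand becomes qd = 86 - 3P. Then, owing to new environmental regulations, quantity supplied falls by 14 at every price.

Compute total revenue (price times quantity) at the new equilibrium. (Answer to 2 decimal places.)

Original equilibrium: 109 - 3P = 5P - 67 gives 176 = 8P, so P = 22 and q = 43.
The shock moves the curves to qd = 86 - 3P and qs = 5P - 81.
Clearing the new market: 86 - 3P = 5P - 81, so P = 20.875 and q = 23.375.
New expenditure = 20.875 × 23.375 = 487.95.

487.95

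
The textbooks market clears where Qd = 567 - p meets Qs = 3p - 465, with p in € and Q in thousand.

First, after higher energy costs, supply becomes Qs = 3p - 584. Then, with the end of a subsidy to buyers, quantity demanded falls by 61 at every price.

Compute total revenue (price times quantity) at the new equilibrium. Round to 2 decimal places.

Before the shock: 567 - p = 3p - 465 ⇒ 1032 = 4p ⇒ p = 258, Q = 309.
The shock moves the curves to Qd = 506 - p and Qs = 3p - 584.
Setting them equal: 506 - p = 3p - 584 → 1090 = 4p, so p = 272.5 and Q = 233.5.
New expenditure = 272.5 × 233.5 = 63628.75.

63628.75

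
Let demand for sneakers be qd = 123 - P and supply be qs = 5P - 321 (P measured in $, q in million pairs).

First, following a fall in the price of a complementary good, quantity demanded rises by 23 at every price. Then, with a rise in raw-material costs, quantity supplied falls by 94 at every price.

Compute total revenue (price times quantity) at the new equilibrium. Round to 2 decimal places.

4908.75

Original equilibrium: 123 - P = 5P - 321 gives 444 = 6P, so P = 74 and q = 49.
The new curves are qd = 146 - P (demand) and qs = 5P - 415 (supply).
Equate the new curves: 146 - P = 5P - 415, giving 561 = 6P, P = 93.5, q = 52.5.
New expenditure = 93.5 × 52.5 = 4908.75.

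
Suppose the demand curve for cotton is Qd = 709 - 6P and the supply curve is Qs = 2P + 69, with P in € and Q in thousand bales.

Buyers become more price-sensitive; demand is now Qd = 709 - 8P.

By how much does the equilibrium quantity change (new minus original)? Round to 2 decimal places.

Initially, 709 - 6P = 2P + 69, so 640 = 8P and P = 80, Q = 229.
The new curves are Qd = 709 - 8P (demand) and Qs = 2P + 69 (supply).
Clearing the new market: 709 - 8P = 2P + 69, so P = 64 and Q = 197.
ΔQ = 197 − 229 = -32.00.

-32.00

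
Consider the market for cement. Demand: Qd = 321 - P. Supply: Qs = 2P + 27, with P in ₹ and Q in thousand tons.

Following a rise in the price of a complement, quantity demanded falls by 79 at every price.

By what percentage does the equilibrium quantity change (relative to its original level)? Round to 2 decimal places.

-23.62

Initially, 321 - P = 2P + 27, so 294 = 3P and P = 98, Q = 223.
After the shift, demand is Qd = 242 - P and supply is Qs = 2P + 27.
Equate the new curves: 242 - P = 2P + 27, giving 215 = 3P, P = 215/3 ≈ 71.6667, Q = 511/3 ≈ 170.3333.
%ΔQ = (170.3333 − 223) / 223 × 100 = -23.62%.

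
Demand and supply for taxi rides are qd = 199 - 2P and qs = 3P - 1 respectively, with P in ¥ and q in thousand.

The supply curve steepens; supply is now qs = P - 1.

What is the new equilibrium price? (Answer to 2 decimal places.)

Original equilibrium: 199 - 2P = 3P - 1 gives 200 = 5P, so P = 40 and q = 119.
The shock moves the curves to qd = 199 - 2P and qs = P - 1.
New equilibrium: 199 - 2P = P - 1 ⇒ 200 = 3P ⇒ P = 200/3 ≈ 66.6667, q = 197/3 ≈ 65.6667.

66.67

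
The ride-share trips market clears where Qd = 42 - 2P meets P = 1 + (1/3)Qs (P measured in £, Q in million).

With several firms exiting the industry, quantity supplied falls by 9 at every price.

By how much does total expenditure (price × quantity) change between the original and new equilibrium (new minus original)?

+4.32

Initially, 42 - 2P = 3P - 3, so 45 = 5P and P = 9, Q = 24.
The shock moves the curves to Qd = 42 - 2P and Qs = 3P - 12.
Clearing the new market: 42 - 2P = 3P - 12, so P = 10.8 and Q = 20.4.
Expenditure moves from 9×24 = 216 to 10.8×20.4 = 220.32; change = +4.32.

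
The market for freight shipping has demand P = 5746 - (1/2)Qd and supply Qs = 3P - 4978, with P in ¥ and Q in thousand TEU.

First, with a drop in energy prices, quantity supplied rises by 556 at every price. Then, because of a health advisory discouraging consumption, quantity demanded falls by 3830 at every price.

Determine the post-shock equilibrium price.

Before the shock: 11492 - 2P = 3P - 4978 ⇒ 16470 = 5P ⇒ P = 3294, Q = 4904.
The new curves are Qd = 7662 - 2P (demand) and Qs = 3P - 4422 (supply).
Equate the new curves: 7662 - 2P = 3P - 4422, giving 12084 = 5P, P = 2416.8, Q = 2828.4.

2416.8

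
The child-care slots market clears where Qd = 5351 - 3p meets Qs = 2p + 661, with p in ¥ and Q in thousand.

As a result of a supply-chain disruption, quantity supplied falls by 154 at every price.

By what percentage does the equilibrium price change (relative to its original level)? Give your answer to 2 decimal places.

+3.28

Before the shock: 5351 - 3p = 2p + 661 ⇒ 4690 = 5p ⇒ p = 938, Q = 2537.
With the change applied: demand Qd = 5351 - 3p, supply Qs = 2p + 507.
Setting them equal: 5351 - 3p = 2p + 507 → 4844 = 5p, so p = 968.8 and Q = 2444.6.
%Δp = (968.8 − 938) / 938 × 100 = +3.28%.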